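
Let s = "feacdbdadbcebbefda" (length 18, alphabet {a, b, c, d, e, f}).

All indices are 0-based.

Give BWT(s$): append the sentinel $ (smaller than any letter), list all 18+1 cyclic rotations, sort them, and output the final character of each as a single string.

adededdbabfbacfcbe$

rank  rotation             last
    0  $feacdbdadbcebbefda  a
    1  a$feacdbdadbcebbefd  d
    2  acdbdadbcebbefda$fe  e
    3  adbcebbefda$feacdbd  d
    4  bbefda$feacdbdadbce  e
    5  bcebbefda$feacdbdad  d
    6  bdadbcebbefda$feacd  d
    7  befda$feacdbdadbceb  b
    8  cdbdadbcebbefda$fea  a
    9  cebbefda$feacdbdadb  b
   10  da$feacdbdadbcebbef  f
   11  dadbcebbefda$feacdb  b
   12  dbcebbefda$feacdbda  a
   13  dbdadbcebbefda$feac  c
   14  eacdbdadbcebbefda$f  f
   15  ebbefda$feacdbdadbc  c
   16  efda$feacdbdadbcebb  b
   17  fda$feacdbdadbcebbe  e
   18  feacdbdadbcebbefda$  $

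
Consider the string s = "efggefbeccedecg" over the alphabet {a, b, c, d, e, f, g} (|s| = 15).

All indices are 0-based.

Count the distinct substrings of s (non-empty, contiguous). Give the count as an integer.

109

rank | idx | suffix
   0 |   6 | beccedecg
   1 |   8 | ccedecg
   2 |   9 | cedecg
   3 |  13 | cg
   4 |  11 | decg
   5 |   7 | eccedecg
   6 |  12 | ecg
   7 |  10 | edecg
   8 |   4 | efbeccedecg
   9 |   0 | efggefbeccedecg
  10 |   5 | fbeccedecg
  11 |   1 | fggefbeccedecg
  12 |  14 | g
  13 |   3 | gefbeccedecg
  14 |   2 | ggefbeccedecg

SA = [6, 8, 9, 13, 11, 7, 12, 10, 4, 0, 5, 1, 14, 3, 2]
[i] adj suffixes → lcp
  [1] 6/8 → 0 ('')
  [2] 8/9 → 1 ('c')
  [3] 9/13 → 1 ('c')
  [4] 13/11 → 0 ('')
  [5] 11/7 → 0 ('')
  [6] 7/12 → 2 ('ec')
  [7] 12/10 → 1 ('e')
  [8] 10/4 → 1 ('e')
  [9] 4/0 → 2 ('ef')
  [10] 0/5 → 0 ('')
  [11] 5/1 → 1 ('f')
  [12] 1/14 → 0 ('')
  [13] 14/3 → 1 ('g')
  [14] 3/2 → 1 ('g')

n(n+1)/2 = 15·16/2 = 120
Σ LCP = 0 + 0 + 1 + 1 + 0 + 0 + 2 + 1 + 1 + 2 + 0 + 1 + 0 + 1 + 1 = 11
distinct = 120 − 11 = 109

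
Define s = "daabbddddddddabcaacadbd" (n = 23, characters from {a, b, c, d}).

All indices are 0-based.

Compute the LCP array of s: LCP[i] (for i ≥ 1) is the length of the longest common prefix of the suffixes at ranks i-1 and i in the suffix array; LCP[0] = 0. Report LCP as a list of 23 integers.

[0, 2, 1, 2, 1, 1, 0, 1, 1, 2, 0, 2, 0, 1, 2, 1, 1, 2, 3, 4, 5, 6, 7]

rank | idx | suffix
   0 |   1 | aabbddddddddabcaacadbd
   1 |  16 | aacadbd
   2 |   2 | abbddddddddabcaacadbd
   3 |  13 | abcaacadbd
   4 |  17 | acadbd
   5 |  19 | adbd
   6 |   3 | bbddddddddabcaacadbd
   7 |  14 | bcaacadbd
   8 |  21 | bd
   9 |   4 | bddddddddabcaacadbd
  10 |  15 | caacadbd
  11 |  18 | cadbd
  12 |  22 | d
  13 |   0 | daabbddddddddabcaacadbd
  14 |  12 | dabcaacadbd
  15 |  20 | dbd
  16 |  11 | ddabcaacadbd
  17 |  10 | dddabcaacadbd
  18 |   9 | ddddabcaacadbd
  19 |   8 | dddddabcaacadbd
  20 |   7 | ddddddabcaacadbd
  21 |   6 | dddddddabcaacadbd
  22 |   5 | ddddddddabcaacadbd

SA = [1, 16, 2, 13, 17, 19, 3, 14, 21, 4, 15, 18, 22, 0, 12, 20, 11, 10, 9, 8, 7, 6, 5]
i: (SA[i-1],SA[i]) lcp shared
  1: (1,16) 2 'aa'
  2: (16,2) 1 'a'
  3: (2,13) 2 'ab'
  4: (13,17) 1 'a'
  5: (17,19) 1 'a'
  6: (19,3) 0 ''
  7: (3,14) 1 'b'
  8: (14,21) 1 'b'
  9: (21,4) 2 'bd'
  10: (4,15) 0 ''
  11: (15,18) 2 'ca'
  12: (18,22) 0 ''
  13: (22,0) 1 'd'
  14: (0,12) 2 'da'
  15: (12,20) 1 'd'
  16: (20,11) 1 'd'
  17: (11,10) 2 'dd'
  18: (10,9) 3 'ddd'
  19: (9,8) 4 'dddd'
  20: (8,7) 5 'ddddd'
  21: (7,6) 6 'dddddd'
  22: (6,5) 7 'ddddddd'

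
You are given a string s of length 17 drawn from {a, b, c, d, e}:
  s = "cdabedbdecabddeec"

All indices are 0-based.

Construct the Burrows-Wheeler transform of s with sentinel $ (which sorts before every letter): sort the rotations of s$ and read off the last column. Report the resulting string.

rank  rotation            last
    0  $cdabedbdecabddeec  c
    1  abddeec$cdabedbdec  c
    2  abedbdecabddeec$cd  d
    3  bddeec$cdabedbdeca  a
    4  bdecabddeec$cdabed  d
    5  bedbdecabddeec$cda  a
    6  c$cdabedbdecabddee  e
    7  cabddeec$cdabedbde  e
    8  cdabedbdecabddeec$  $
    9  dabedbdecabddeec$c  c
   10  dbdecabddeec$cdabe  e
   11  ddeec$cdabedbdecab  b
   12  decabddeec$cdabedb  b
   13  deec$cdabedbdecabd  d
   14  ec$cdabedbdecabdde  e
   15  ecabddeec$cdabedbd  d
   16  edbdecabddeec$cdab  b
   17  eec$cdabedbdecabdd  d

ccdadaee$cebbdedbd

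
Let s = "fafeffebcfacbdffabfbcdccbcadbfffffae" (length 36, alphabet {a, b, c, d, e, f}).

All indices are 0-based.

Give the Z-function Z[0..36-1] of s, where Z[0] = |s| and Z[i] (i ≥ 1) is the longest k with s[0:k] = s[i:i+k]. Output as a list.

[36, 0, 1, 0, 1, 1, 0, 0, 0, 2, 0, 0, 0, 0, 1, 2, 0, 0, 1, 0, 0, 0, 0, 0, 0, 0, 0, 0, 0, 1, 1, 1, 1, 2, 0, 0]

Z[0]=36
i=1: fresh scan; Z[1]=0
i=2: fresh scan; Z[2]=1 grow→box=[2,3)
i=3: fresh scan; Z[3]=0
i=4: fresh scan; Z[4]=1 grow→box=[4,5)
i=5: fresh scan; Z[5]=1 grow→box=[5,6)
i=6: fresh scan; Z[6]=0
i=7: fresh scan; Z[7]=0
i=8: fresh scan; Z[8]=0
i=9: fresh scan; Z[9]=2 grow→box=[9,11)
i=10: min(r-i=1, Z[1]=0)=0; Z[10]=0
i=11: fresh scan; Z[11]=0
i=12: fresh scan; Z[12]=0
i=13: fresh scan; Z[13]=0
i=14: fresh scan; Z[14]=1 grow→box=[14,15)
i=15: fresh scan; Z[15]=2 grow→box=[15,17)
i=16: min(r-i=1, Z[1]=0)=0; Z[16]=0
i=17: fresh scan; Z[17]=0
i=18: fresh scan; Z[18]=1 grow→box=[18,19)
i=19: fresh scan; Z[19]=0
i=20: fresh scan; Z[20]=0
i=21: fresh scan; Z[21]=0
i=22: fresh scan; Z[22]=0
i=23: fresh scan; Z[23]=0
i=24: fresh scan; Z[24]=0
i=25: fresh scan; Z[25]=0
i=26: fresh scan; Z[26]=0
i=27: fresh scan; Z[27]=0
i=28: fresh scan; Z[28]=0
i=29: fresh scan; Z[29]=1 grow→box=[29,30)
i=30: fresh scan; Z[30]=1 grow→box=[30,31)
i=31: fresh scan; Z[31]=1 grow→box=[31,32)
i=32: fresh scan; Z[32]=1 grow→box=[32,33)
i=33: fresh scan; Z[33]=2 grow→box=[33,35)
i=34: min(r-i=1, Z[1]=0)=0; Z[34]=0
i=35: fresh scan; Z[35]=0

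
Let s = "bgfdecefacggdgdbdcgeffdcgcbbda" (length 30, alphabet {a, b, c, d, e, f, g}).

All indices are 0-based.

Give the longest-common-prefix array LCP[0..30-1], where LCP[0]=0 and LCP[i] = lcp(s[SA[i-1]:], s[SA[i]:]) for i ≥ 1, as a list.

rank | idx | suffix
   0 |  29 | a
   1 |   8 | acggdgdbdcgeffdcgcbbda
   2 |  26 | bbda
   3 |  27 | bda
   4 |  15 | bdcgeffdcgcbbda
   5 |   0 | bgfdecefacggdgdbdcgeffdcgcbbda
   6 |  25 | cbbda
   7 |   5 | cefacggdgdbdcgeffdcgcbbda
   8 |  23 | cgcbbda
   9 |  17 | cgeffdcgcbbda
  10 |   9 | cggdgdbdcgeffdcgcbbda
  11 |  28 | da
  12 |  14 | dbdcgeffdcgcbbda
  13 |  22 | dcgcbbda
  14 |  16 | dcgeffdcgcbbda
  15 |   3 | decefacggdgdbdcgeffdcgcbbda
  16 |  12 | dgdbdcgeffdcgcbbda
  17 |   4 | ecefacggdgdbdcgeffdcgcbbda
  18 |   6 | efacggdgdbdcgeffdcgcbbda
  19 |  19 | effdcgcbbda
  20 |   7 | facggdgdbdcgeffdcgcbbda
  21 |  21 | fdcgcbbda
  22 |   2 | fdecefacggdgdbdcgeffdcgcbbda
  23 |  20 | ffdcgcbbda
  24 |  24 | gcbbda
  25 |  13 | gdbdcgeffdcgcbbda
  26 |  11 | gdgdbdcgeffdcgcbbda
  27 |  18 | geffdcgcbbda
  28 |   1 | gfdecefacggdgdbdcgeffdcgcbbda
  29 |  10 | ggdgdbdcgeffdcgcbbda

SA = [29, 8, 26, 27, 15, 0, 25, 5, 23, 17, 9, 28, 14, 22, 16, 3, 12, 4, 6, 19, 7, 21, 2, 20, 24, 13, 11, 18, 1, 10]
rank  pair      lcp
   1  s[29:],s[8:]  1  'a'
   2  s[8:],s[26:]  0  ''
   3  s[26:],s[27:]  1  'b'
   4  s[27:],s[15:]  2  'bd'
   5  s[15:],s[0:]  1  'b'
   6  s[0:],s[25:]  0  ''
   7  s[25:],s[5:]  1  'c'
   8  s[5:],s[23:]  1  'c'
   9  s[23:],s[17:]  2  'cg'
  10  s[17:],s[9:]  2  'cg'
  11  s[9:],s[28:]  0  ''
  12  s[28:],s[14:]  1  'd'
  13  s[14:],s[22:]  1  'd'
  14  s[22:],s[16:]  3  'dcg'
  15  s[16:],s[3:]  1  'd'
  16  s[3:],s[12:]  1  'd'
  17  s[12:],s[4:]  0  ''
  18  s[4:],s[6:]  1  'e'
  19  s[6:],s[19:]  2  'ef'
  20  s[19:],s[7:]  0  ''
  21  s[7:],s[21:]  1  'f'
  22  s[21:],s[2:]  2  'fd'
  23  s[2:],s[20:]  1  'f'
  24  s[20:],s[24:]  0  ''
  25  s[24:],s[13:]  1  'g'
  26  s[13:],s[11:]  2  'gd'
  27  s[11:],s[18:]  1  'g'
  28  s[18:],s[1:]  1  'g'
  29  s[1:],s[10:]  1  'g'

[0, 1, 0, 1, 2, 1, 0, 1, 1, 2, 2, 0, 1, 1, 3, 1, 1, 0, 1, 2, 0, 1, 2, 1, 0, 1, 2, 1, 1, 1]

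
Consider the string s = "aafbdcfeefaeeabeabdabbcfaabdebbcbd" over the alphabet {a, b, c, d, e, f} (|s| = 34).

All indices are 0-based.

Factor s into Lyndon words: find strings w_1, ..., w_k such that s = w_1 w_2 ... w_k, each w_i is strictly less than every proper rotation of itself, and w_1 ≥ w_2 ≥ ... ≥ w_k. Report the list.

emit factor 1: 'aafbdcfeefaeeabeabdabbcf' (i=0, period=24)
emit factor 2: 'aabdebbcbd' (i=24, period=10)

["aafbdcfeefaeeabeabdabbcf", "aabdebbcbd"]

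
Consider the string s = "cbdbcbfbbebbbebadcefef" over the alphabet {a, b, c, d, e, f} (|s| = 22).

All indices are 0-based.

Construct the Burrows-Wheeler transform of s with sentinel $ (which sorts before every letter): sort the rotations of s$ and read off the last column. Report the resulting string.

rank  rotation                 last
    0  $cbdbcbfbbebbbebadcefef  f
    1  adcefef$cbdbcbfbbebbbeb  b
    2  badcefef$cbdbcbfbbebbbe  e
    3  bbbebadcefef$cbdbcbfbbe  e
    4  bbebadcefef$cbdbcbfbbeb  b
    5  bbebbbebadcefef$cbdbcbf  f
    6  bcbfbbebbbebadcefef$cbd  d
    7  bdbcbfbbebbbebadcefef$c  c
    8  bebadcefef$cbdbcbfbbebb  b
    9  bebbbebadcefef$cbdbcbfb  b
   10  bfbbebbbebadcefef$cbdbc  c
   11  cbdbcbfbbebbbebadcefef$  $
   12  cbfbbebbbebadcefef$cbdb  b
   13  cefef$cbdbcbfbbebbbebad  d
   14  dbcbfbbebbbebadcefef$cb  b
   15  dcefef$cbdbcbfbbebbbeba  a
   16  ebadcefef$cbdbcbfbbebbb  b
   17  ebbbebadcefef$cbdbcbfbb  b
   18  ef$cbdbcbfbbebbbebadcef  f
   19  efef$cbdbcbfbbebbbebadc  c
   20  f$cbdbcbfbbebbbebadcefe  e
   21  fbbebbbebadcefef$cbdbcb  b
   22  fef$cbdbcbfbbebbbebadce  e

fbeebfdcbbc$bdbabbfcebe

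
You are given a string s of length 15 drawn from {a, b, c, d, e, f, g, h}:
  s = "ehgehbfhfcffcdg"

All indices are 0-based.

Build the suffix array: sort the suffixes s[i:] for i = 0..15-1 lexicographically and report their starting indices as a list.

[5, 12, 9, 13, 3, 0, 11, 8, 10, 6, 14, 2, 4, 7, 1]

rank | idx | suffix
   0 |   5 | bfhfcffcdg
   1 |  12 | cdg
   2 |   9 | cffcdg
   3 |  13 | dg
   4 |   3 | ehbfhfcffcdg
   5 |   0 | ehgehbfhfcffcdg
   6 |  11 | fcdg
   7 |   8 | fcffcdg
   8 |  10 | ffcdg
   9 |   6 | fhfcffcdg
  10 |  14 | g
  11 |   2 | gehbfhfcffcdg
  12 |   4 | hbfhfcffcdg
  13 |   7 | hfcffcdg
  14 |   1 | hgehbfhfcffcdg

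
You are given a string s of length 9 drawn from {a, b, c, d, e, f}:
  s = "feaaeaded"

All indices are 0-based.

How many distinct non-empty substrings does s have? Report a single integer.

rank→(start, suffix):
  0 → (2, 'aaeaded')
  1 → (5, 'aded')
  2 → (3, 'aeaded')
  3 → (8, 'd')
  4 → (6, 'ded')
  5 → (1, 'eaaeaded')
  6 → (4, 'eaded')
  7 → (7, 'ed')
  8 → (0, 'feaaeaded')

SA = [2, 5, 3, 8, 6, 1, 4, 7, 0]
i: (SA[i-1],SA[i]) lcp shared
  1: (2,5) 1 'a'
  2: (5,3) 1 'a'
  3: (3,8) 0 ''
  4: (8,6) 1 'd'
  5: (6,1) 0 ''
  6: (1,4) 2 'ea'
  7: (4,7) 1 'e'
  8: (7,0) 0 ''

n(n+1)/2 = 9·10/2 = 45
Σ LCP = 0 + 1 + 1 + 0 + 1 + 0 + 2 + 1 + 0 = 6
distinct = 45 − 6 = 39

39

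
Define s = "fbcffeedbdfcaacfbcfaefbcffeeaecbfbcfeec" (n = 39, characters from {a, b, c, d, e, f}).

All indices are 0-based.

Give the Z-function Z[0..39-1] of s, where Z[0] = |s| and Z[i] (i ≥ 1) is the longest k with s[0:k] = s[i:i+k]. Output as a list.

Z[0]=39
i=1: outside box; Z[1]=0
i=2: outside box; Z[2]=0
i=3: outside box; Z[3]=1 scan→box=[3,4)
i=4: outside box; Z[4]=1 scan→box=[4,5)
i=5: outside box; Z[5]=0
i=6: outside box; Z[6]=0
i=7: outside box; Z[7]=0
i=8: outside box; Z[8]=0
i=9: outside box; Z[9]=0
i=10: outside box; Z[10]=1 scan→box=[10,11)
i=11: outside box; Z[11]=0
i=12: outside box; Z[12]=0
i=13: outside box; Z[13]=0
i=14: outside box; Z[14]=0
i=15: outside box; Z[15]=4 scan→box=[15,19)
i=16: min(r-i=3, Z[1]=0)=0; Z[16]=0
i=17: min(r-i=2, Z[2]=0)=0; Z[17]=0
i=18: min(r-i=1, Z[3]=1)=1; Z[18]=1
i=19: outside box; Z[19]=0
i=20: outside box; Z[20]=0
i=21: outside box; Z[21]=7 scan→box=[21,28)
i=22: min(r-i=6, Z[1]=0)=0; Z[22]=0
i=23: min(r-i=5, Z[2]=0)=0; Z[23]=0
i=24: min(r-i=4, Z[3]=1)=1; Z[24]=1
i=25: min(r-i=3, Z[4]=1)=1; Z[25]=1
i=26: min(r-i=2, Z[5]=0)=0; Z[26]=0
i=27: min(r-i=1, Z[6]=0)=0; Z[27]=0
i=28: outside box; Z[28]=0
i=29: outside box; Z[29]=0
i=30: outside box; Z[30]=0
i=31: outside box; Z[31]=0
i=32: outside box; Z[32]=4 scan→box=[32,36)
i=33: min(r-i=3, Z[1]=0)=0; Z[33]=0
i=34: min(r-i=2, Z[2]=0)=0; Z[34]=0
i=35: min(r-i=1, Z[3]=1)=1; Z[35]=1
i=36: outside box; Z[36]=0
i=37: outside box; Z[37]=0
i=38: outside box; Z[38]=0

[39, 0, 0, 1, 1, 0, 0, 0, 0, 0, 1, 0, 0, 0, 0, 4, 0, 0, 1, 0, 0, 7, 0, 0, 1, 1, 0, 0, 0, 0, 0, 0, 4, 0, 0, 1, 0, 0, 0]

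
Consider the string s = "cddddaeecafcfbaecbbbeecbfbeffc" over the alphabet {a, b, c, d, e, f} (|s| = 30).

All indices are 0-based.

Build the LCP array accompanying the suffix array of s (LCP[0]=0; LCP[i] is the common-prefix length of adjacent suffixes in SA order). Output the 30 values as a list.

[0, 2, 1, 0, 1, 2, 1, 2, 1, 0, 1, 1, 2, 1, 1, 0, 1, 2, 3, 0, 2, 3, 1, 3, 1, 0, 2, 1, 2, 1]

rank | idx | suffix
   0 |  14 | aecbbbeecbfbeffc
   1 |   5 | aeecafcfbaecbbbeecbfbeffc
   2 |   9 | afcfbaecbbbeecbfbeffc
   3 |  13 | baecbbbeecbfbeffc
   4 |  17 | bbbeecbfbeffc
   5 |  18 | bbeecbfbeffc
   6 |  19 | beecbfbeffc
   7 |  25 | beffc
   8 |  23 | bfbeffc
   9 |  29 | c
  10 |   8 | cafcfbaecbbbeecbfbeffc
  11 |  16 | cbbbeecbfbeffc
  12 |  22 | cbfbeffc
  13 |   0 | cddddaeecafcfbaecbbbeecbfbeffc
  14 |  11 | cfbaecbbbeecbfbeffc
  15 |   4 | daeecafcfbaecbbbeecbfbeffc
  16 |   3 | ddaeecafcfbaecbbbeecbfbeffc
  17 |   2 | dddaeecafcfbaecbbbeecbfbeffc
  18 |   1 | ddddaeecafcfbaecbbbeecbfbeffc
  19 |   7 | ecafcfbaecbbbeecbfbeffc
  20 |  15 | ecbbbeecbfbeffc
  21 |  21 | ecbfbeffc
  22 |   6 | eecafcfbaecbbbeecbfbeffc
  23 |  20 | eecbfbeffc
  24 |  26 | effc
  25 |  12 | fbaecbbbeecbfbeffc
  26 |  24 | fbeffc
  27 |  28 | fc
  28 |  10 | fcfbaecbbbeecbfbeffc
  29 |  27 | ffc

SA = [14, 5, 9, 13, 17, 18, 19, 25, 23, 29, 8, 16, 22, 0, 11, 4, 3, 2, 1, 7, 15, 21, 6, 20, 26, 12, 24, 28, 10, 27]
[i] adj suffixes → lcp
  [1] 14/5 → 2 ('ae')
  [2] 5/9 → 1 ('a')
  [3] 9/13 → 0 ('')
  [4] 13/17 → 1 ('b')
  [5] 17/18 → 2 ('bb')
  [6] 18/19 → 1 ('b')
  [7] 19/25 → 2 ('be')
  [8] 25/23 → 1 ('b')
  [9] 23/29 → 0 ('')
  [10] 29/8 → 1 ('c')
  [11] 8/16 → 1 ('c')
  [12] 16/22 → 2 ('cb')
  [13] 22/0 → 1 ('c')
  [14] 0/11 → 1 ('c')
  [15] 11/4 → 0 ('')
  [16] 4/3 → 1 ('d')
  [17] 3/2 → 2 ('dd')
  [18] 2/1 → 3 ('ddd')
  [19] 1/7 → 0 ('')
  [20] 7/15 → 2 ('ec')
  [21] 15/21 → 3 ('ecb')
  [22] 21/6 → 1 ('e')
  [23] 6/20 → 3 ('eec')
  [24] 20/26 → 1 ('e')
  [25] 26/12 → 0 ('')
  [26] 12/24 → 2 ('fb')
  [27] 24/28 → 1 ('f')
  [28] 28/10 → 2 ('fc')
  [29] 10/27 → 1 ('f')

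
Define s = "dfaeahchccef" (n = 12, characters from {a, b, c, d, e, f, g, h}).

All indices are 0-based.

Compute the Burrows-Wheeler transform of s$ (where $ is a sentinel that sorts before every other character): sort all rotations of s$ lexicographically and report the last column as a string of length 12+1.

rank  rotation       last
    0  $dfaeahchccef  f
    1  aeahchccef$df  f
    2  ahchccef$dfae  e
    3  ccef$dfaeahch  h
    4  cef$dfaeahchc  c
    5  chccef$dfaeah  h
    6  dfaeahchccef$  $
    7  eahchccef$dfa  a
    8  ef$dfaeahchcc  c
    9  f$dfaeahchcce  e
   10  faeahchccef$d  d
   11  hccef$dfaeahc  c
   12  hchccef$dfaea  a

ffehch$acedca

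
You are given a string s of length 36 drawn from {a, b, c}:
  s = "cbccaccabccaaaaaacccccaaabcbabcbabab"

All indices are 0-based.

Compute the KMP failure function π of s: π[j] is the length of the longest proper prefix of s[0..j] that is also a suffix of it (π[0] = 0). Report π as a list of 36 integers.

π[0] = 0
j=1 s[j]='b': π[1]=0 (border '')
j=2 s[j]='c': π[2]=1 (border 'c')
j=3 s[j]='c': k: 1→0; π[3]=1 (border 'c')
j=4 s[j]='a': k: 1→0; π[4]=0 (border '')
j=5 s[j]='c': π[5]=1 (border 'c')
j=6 s[j]='c': k: 1→0; π[6]=1 (border 'c')
j=7 s[j]='a': k: 1→0; π[7]=0 (border '')
j=8 s[j]='b': π[8]=0 (border '')
j=9 s[j]='c': π[9]=1 (border 'c')
j=10 s[j]='c': k: 1→0; π[10]=1 (border 'c')
j=11 s[j]='a': k: 1→0; π[11]=0 (border '')
j=12 s[j]='a': π[12]=0 (border '')
j=13 s[j]='a': π[13]=0 (border '')
j=14 s[j]='a': π[14]=0 (border '')
j=15 s[j]='a': π[15]=0 (border '')
j=16 s[j]='a': π[16]=0 (border '')
j=17 s[j]='c': π[17]=1 (border 'c')
j=18 s[j]='c': k: 1→0; π[18]=1 (border 'c')
j=19 s[j]='c': k: 1→0; π[19]=1 (border 'c')
j=20 s[j]='c': k: 1→0; π[20]=1 (border 'c')
j=21 s[j]='c': k: 1→0; π[21]=1 (border 'c')
j=22 s[j]='a': k: 1→0; π[22]=0 (border '')
j=23 s[j]='a': π[23]=0 (border '')
j=24 s[j]='a': π[24]=0 (border '')
j=25 s[j]='b': π[25]=0 (border '')
j=26 s[j]='c': π[26]=1 (border 'c')
j=27 s[j]='b': π[27]=2 (border 'cb')
j=28 s[j]='a': k: 2→0; π[28]=0 (border '')
j=29 s[j]='b': π[29]=0 (border '')
j=30 s[j]='c': π[30]=1 (border 'c')
j=31 s[j]='b': π[31]=2 (border 'cb')
j=32 s[j]='a': k: 2→0; π[32]=0 (border '')
j=33 s[j]='b': π[33]=0 (border '')
j=34 s[j]='a': π[34]=0 (border '')
j=35 s[j]='b': π[35]=0 (border '')

[0, 0, 1, 1, 0, 1, 1, 0, 0, 1, 1, 0, 0, 0, 0, 0, 0, 1, 1, 1, 1, 1, 0, 0, 0, 0, 1, 2, 0, 0, 1, 2, 0, 0, 0, 0]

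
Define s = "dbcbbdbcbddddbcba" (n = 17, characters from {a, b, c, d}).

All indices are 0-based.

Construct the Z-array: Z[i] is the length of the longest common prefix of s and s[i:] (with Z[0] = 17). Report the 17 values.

[17, 0, 0, 0, 0, 4, 0, 0, 0, 1, 1, 1, 4, 0, 0, 0, 0]

Z[0]=17
i=1: i≥r, start 0; Z[1]=0
i=2: i≥r, start 0; Z[2]=0
i=3: i≥r, start 0; Z[3]=0
i=4: i≥r, start 0; Z[4]=0
i=5: i≥r, start 0; Z[5]=4 grow→box=[5,9)
i=6: min(r-i=3, Z[1]=0)=0; Z[6]=0
i=7: min(r-i=2, Z[2]=0)=0; Z[7]=0
i=8: min(r-i=1, Z[3]=0)=0; Z[8]=0
i=9: i≥r, start 0; Z[9]=1 grow→box=[9,10)
i=10: i≥r, start 0; Z[10]=1 grow→box=[10,11)
i=11: i≥r, start 0; Z[11]=1 grow→box=[11,12)
i=12: i≥r, start 0; Z[12]=4 grow→box=[12,16)
i=13: min(r-i=3, Z[1]=0)=0; Z[13]=0
i=14: min(r-i=2, Z[2]=0)=0; Z[14]=0
i=15: min(r-i=1, Z[3]=0)=0; Z[15]=0
i=16: i≥r, start 0; Z[16]=0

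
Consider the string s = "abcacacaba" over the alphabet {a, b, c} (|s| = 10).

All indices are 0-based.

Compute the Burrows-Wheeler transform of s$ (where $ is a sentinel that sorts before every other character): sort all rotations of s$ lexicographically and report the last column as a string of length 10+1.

abc$ccaaaab

rank  rotation     last
    0  $abcacacaba  a
    1  a$abcacacab  b
    2  aba$abcacac  c
    3  abcacacaba$  $
    4  acaba$abcac  c
    5  acacaba$abc  c
    6  ba$abcacaca  a
    7  bcacacaba$a  a
    8  caba$abcaca  a
    9  cacaba$abca  a
   10  cacacaba$ab  b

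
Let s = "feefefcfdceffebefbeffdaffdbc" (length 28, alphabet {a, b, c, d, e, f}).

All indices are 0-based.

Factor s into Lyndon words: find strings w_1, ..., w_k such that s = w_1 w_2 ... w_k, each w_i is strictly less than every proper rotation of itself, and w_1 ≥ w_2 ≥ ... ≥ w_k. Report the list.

emit factor 1: 'f' (i=0, period=1)
emit factor 2: 'eefef' (i=1, period=5)
emit factor 3: 'cfd' (i=6, period=3)
emit factor 4: 'ceffe' (i=9, period=5)
emit factor 5: 'befbeffd' (i=14, period=8)
emit factor 6: 'affdbc' (i=22, period=6)

["f", "eefef", "cfd", "ceffe", "befbeffd", "affdbc"]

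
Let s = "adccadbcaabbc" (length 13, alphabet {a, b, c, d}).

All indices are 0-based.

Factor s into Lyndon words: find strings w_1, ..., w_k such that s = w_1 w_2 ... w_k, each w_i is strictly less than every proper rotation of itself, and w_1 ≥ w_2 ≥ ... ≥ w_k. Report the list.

["adcc", "adbc", "aabbc"]

emit factor 1: 'adcc' (i=0, period=4)
emit factor 2: 'adbc' (i=4, period=4)
emit factor 3: 'aabbc' (i=8, period=5)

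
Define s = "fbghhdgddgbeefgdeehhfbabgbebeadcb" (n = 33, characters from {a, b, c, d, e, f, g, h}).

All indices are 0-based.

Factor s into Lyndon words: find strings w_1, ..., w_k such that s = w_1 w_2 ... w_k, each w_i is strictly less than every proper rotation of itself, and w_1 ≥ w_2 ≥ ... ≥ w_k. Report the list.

emit factor 1: 'f' (i=0, period=1)
emit factor 2: 'bghhdgddg' (i=1, period=9)
emit factor 3: 'beefgdeehhf' (i=10, period=11)
emit factor 4: 'b' (i=21, period=1)
emit factor 5: 'abgbebeadcb' (i=22, period=11)

["f", "bghhdgddg", "beefgdeehhf", "b", "abgbebeadcb"]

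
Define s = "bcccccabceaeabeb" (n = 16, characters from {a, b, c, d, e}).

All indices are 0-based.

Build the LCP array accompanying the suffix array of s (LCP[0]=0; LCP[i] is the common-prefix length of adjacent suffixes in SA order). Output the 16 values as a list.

rank | idx | suffix
   0 |   6 | abceaeabeb
   1 |  12 | abeb
   2 |  10 | aeabeb
   3 |  15 | b
   4 |   0 | bcccccabceaeabeb
   5 |   7 | bceaeabeb
   6 |  13 | beb
   7 |   5 | cabceaeabeb
   8 |   4 | ccabceaeabeb
   9 |   3 | cccabceaeabeb
  10 |   2 | ccccabceaeabeb
  11 |   1 | cccccabceaeabeb
  12 |   8 | ceaeabeb
  13 |  11 | eabeb
  14 |   9 | eaeabeb
  15 |  14 | eb

SA = [6, 12, 10, 15, 0, 7, 13, 5, 4, 3, 2, 1, 8, 11, 9, 14]
[i] adj suffixes → lcp
  [1] 6/12 → 2 ('ab')
  [2] 12/10 → 1 ('a')
  [3] 10/15 → 0 ('')
  [4] 15/0 → 1 ('b')
  [5] 0/7 → 2 ('bc')
  [6] 7/13 → 1 ('b')
  [7] 13/5 → 0 ('')
  [8] 5/4 → 1 ('c')
  [9] 4/3 → 2 ('cc')
  [10] 3/2 → 3 ('ccc')
  [11] 2/1 → 4 ('cccc')
  [12] 1/8 → 1 ('c')
  [13] 8/11 → 0 ('')
  [14] 11/9 → 2 ('ea')
  [15] 9/14 → 1 ('e')

[0, 2, 1, 0, 1, 2, 1, 0, 1, 2, 3, 4, 1, 0, 2, 1]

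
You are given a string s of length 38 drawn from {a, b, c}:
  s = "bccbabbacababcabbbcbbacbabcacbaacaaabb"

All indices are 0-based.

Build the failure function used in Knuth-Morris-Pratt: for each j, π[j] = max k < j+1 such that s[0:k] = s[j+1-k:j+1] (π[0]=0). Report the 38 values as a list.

π[0] = 0
j=1 s[j]='c': π[1]=0 (border '')
j=2 s[j]='c': π[2]=0 (border '')
j=3 s[j]='b': π[3]=1 (border 'b')
j=4 s[j]='a': k: 1→0; π[4]=0 (border '')
j=5 s[j]='b': π[5]=1 (border 'b')
j=6 s[j]='b': k: 1→0; π[6]=1 (border 'b')
j=7 s[j]='a': k: 1→0; π[7]=0 (border '')
j=8 s[j]='c': π[8]=0 (border '')
j=9 s[j]='a': π[9]=0 (border '')
j=10 s[j]='b': π[10]=1 (border 'b')
j=11 s[j]='a': k: 1→0; π[11]=0 (border '')
j=12 s[j]='b': π[12]=1 (border 'b')
j=13 s[j]='c': π[13]=2 (border 'bc')
j=14 s[j]='a': k: 2→0; π[14]=0 (border '')
j=15 s[j]='b': π[15]=1 (border 'b')
j=16 s[j]='b': k: 1→0; π[16]=1 (border 'b')
j=17 s[j]='b': k: 1→0; π[17]=1 (border 'b')
j=18 s[j]='c': π[18]=2 (border 'bc')
j=19 s[j]='b': k: 2→0; π[19]=1 (border 'b')
j=20 s[j]='b': k: 1→0; π[20]=1 (border 'b')
j=21 s[j]='a': k: 1→0; π[21]=0 (border '')
j=22 s[j]='c': π[22]=0 (border '')
j=23 s[j]='b': π[23]=1 (border 'b')
j=24 s[j]='a': k: 1→0; π[24]=0 (border '')
j=25 s[j]='b': π[25]=1 (border 'b')
j=26 s[j]='c': π[26]=2 (border 'bc')
j=27 s[j]='a': k: 2→0; π[27]=0 (border '')
j=28 s[j]='c': π[28]=0 (border '')
j=29 s[j]='b': π[29]=1 (border 'b')
j=30 s[j]='a': k: 1→0; π[30]=0 (border '')
j=31 s[j]='a': π[31]=0 (border '')
j=32 s[j]='c': π[32]=0 (border '')
j=33 s[j]='a': π[33]=0 (border '')
j=34 s[j]='a': π[34]=0 (border '')
j=35 s[j]='a': π[35]=0 (border '')
j=36 s[j]='b': π[36]=1 (border 'b')
j=37 s[j]='b': k: 1→0; π[37]=1 (border 'b')

[0, 0, 0, 1, 0, 1, 1, 0, 0, 0, 1, 0, 1, 2, 0, 1, 1, 1, 2, 1, 1, 0, 0, 1, 0, 1, 2, 0, 0, 1, 0, 0, 0, 0, 0, 0, 1, 1]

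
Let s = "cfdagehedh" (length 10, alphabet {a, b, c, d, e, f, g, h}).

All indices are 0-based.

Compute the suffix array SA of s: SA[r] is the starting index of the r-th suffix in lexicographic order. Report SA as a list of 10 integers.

[3, 0, 2, 8, 7, 5, 1, 4, 9, 6]

rank | idx | suffix
   0 |   3 | agehedh
   1 |   0 | cfdagehedh
   2 |   2 | dagehedh
   3 |   8 | dh
   4 |   7 | edh
   5 |   5 | ehedh
   6 |   1 | fdagehedh
   7 |   4 | gehedh
   8 |   9 | h
   9 |   6 | hedh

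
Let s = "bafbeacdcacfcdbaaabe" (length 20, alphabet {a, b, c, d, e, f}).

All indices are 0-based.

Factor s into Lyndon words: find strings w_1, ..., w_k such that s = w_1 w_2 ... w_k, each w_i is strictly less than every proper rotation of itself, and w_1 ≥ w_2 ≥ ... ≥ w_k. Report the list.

emit factor 1: 'b' (i=0, period=1)
emit factor 2: 'afbe' (i=1, period=4)
emit factor 3: 'acdcacfcdb' (i=5, period=10)
emit factor 4: 'aaabe' (i=15, period=5)

["b", "afbe", "acdcacfcdb", "aaabe"]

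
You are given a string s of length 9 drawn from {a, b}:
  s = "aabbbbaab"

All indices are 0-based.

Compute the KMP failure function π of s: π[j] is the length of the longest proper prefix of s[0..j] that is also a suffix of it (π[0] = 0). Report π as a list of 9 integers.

[0, 1, 0, 0, 0, 0, 1, 2, 3]

π[0] = 0
j=1 s[j]='a': π[1]=1 (border 'a')
j=2 s[j]='b': k: 1→0; π[2]=0 (border '')
j=3 s[j]='b': π[3]=0 (border '')
j=4 s[j]='b': π[4]=0 (border '')
j=5 s[j]='b': π[5]=0 (border '')
j=6 s[j]='a': π[6]=1 (border 'a')
j=7 s[j]='a': π[7]=2 (border 'aa')
j=8 s[j]='b': π[8]=3 (border 'aab')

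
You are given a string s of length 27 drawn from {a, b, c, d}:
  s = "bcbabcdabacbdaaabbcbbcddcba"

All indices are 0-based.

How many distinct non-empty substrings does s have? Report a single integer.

337

rank→(start, suffix):
  0 → (26, 'a')
  1 → (13, 'aaabbcbbcddcba')
  2 → (14, 'aabbcbbcddcba')
  3 → (7, 'abacbdaaabbcbbcddcba')
  4 → (15, 'abbcbbcddcba')
  5 → (3, 'abcdabacbdaaabbcbbcddcba')
  6 → (9, 'acbdaaabbcbbcddcba')
  7 → (25, 'ba')
  8 → (2, 'babcdabacbdaaabbcbbcddcba')
  9 → (8, 'bacbdaaabbcbbcddcba')
  10 → (16, 'bbcbbcddcba')
  11 → (19, 'bbcddcba')
  12 → (0, 'bcbabcdabacbdaaabbcbbcddcba')
  13 → (17, 'bcbbcddcba')
  14 → (4, 'bcdabacbdaaabbcbbcddcba')
  15 → (20, 'bcddcba')
  16 → (11, 'bdaaabbcbbcddcba')
  17 → (24, 'cba')
  18 → (1, 'cbabcdabacbdaaabbcbbcddcba')
  19 → (18, 'cbbcddcba')
  20 → (10, 'cbdaaabbcbbcddcba')
  21 → (5, 'cdabacbdaaabbcbbcddcba')
  22 → (21, 'cddcba')
  23 → (12, 'daaabbcbbcddcba')
  24 → (6, 'dabacbdaaabbcbbcddcba')
  25 → (23, 'dcba')
  26 → (22, 'ddcba')

SA = [26, 13, 14, 7, 15, 3, 9, 25, 2, 8, 16, 19, 0, 17, 4, 20, 11, 24, 1, 18, 10, 5, 21, 12, 6, 23, 22]
rank  pair      lcp
   1  s[26:],s[13:]  1  'a'
   2  s[13:],s[14:]  2  'aa'
   3  s[14:],s[7:]  1  'a'
   4  s[7:],s[15:]  2  'ab'
   5  s[15:],s[3:]  2  'ab'
   6  s[3:],s[9:]  1  'a'
   7  s[9:],s[25:]  0  ''
   8  s[25:],s[2:]  2  'ba'
   9  s[2:],s[8:]  2  'ba'
  10  s[8:],s[16:]  1  'b'
  11  s[16:],s[19:]  3  'bbc'
  12  s[19:],s[0:]  1  'b'
  13  s[0:],s[17:]  3  'bcb'
  14  s[17:],s[4:]  2  'bc'
  15  s[4:],s[20:]  3  'bcd'
  16  s[20:],s[11:]  1  'b'
  17  s[11:],s[24:]  0  ''
  18  s[24:],s[1:]  3  'cba'
  19  s[1:],s[18:]  2  'cb'
  20  s[18:],s[10:]  2  'cb'
  21  s[10:],s[5:]  1  'c'
  22  s[5:],s[21:]  2  'cd'
  23  s[21:],s[12:]  0  ''
  24  s[12:],s[6:]  2  'da'
  25  s[6:],s[23:]  1  'd'
  26  s[23:],s[22:]  1  'd'

n(n+1)/2 = 27·28/2 = 378
Σ LCP = 0 + 1 + 2 + 1 + 2 + 2 + 1 + 0 + 2 + 2 + 1 + 3 + 1 + 3 + 2 + 3 + 1 + 0 + 3 + 2 + 2 + 1 + 2 + 0 + 2 + 1 + 1 = 41
distinct = 378 − 41 = 337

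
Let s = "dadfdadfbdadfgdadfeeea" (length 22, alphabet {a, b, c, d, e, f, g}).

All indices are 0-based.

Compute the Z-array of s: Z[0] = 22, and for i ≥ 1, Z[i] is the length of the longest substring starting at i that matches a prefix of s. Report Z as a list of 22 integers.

Z[0]=22
i=1: fresh scan; Z[1]=0
i=2: fresh scan; Z[2]=1 grow→box=[2,3)
i=3: fresh scan; Z[3]=0
i=4: fresh scan; Z[4]=4 grow→box=[4,8)
i=5: min(r-i=3, Z[1]=0)=0; Z[5]=0
i=6: min(r-i=2, Z[2]=1)=1; Z[6]=1
i=7: min(r-i=1, Z[3]=0)=0; Z[7]=0
i=8: fresh scan; Z[8]=0
i=9: fresh scan; Z[9]=4 grow→box=[9,13)
i=10: min(r-i=3, Z[1]=0)=0; Z[10]=0
i=11: min(r-i=2, Z[2]=1)=1; Z[11]=1
i=12: min(r-i=1, Z[3]=0)=0; Z[12]=0
i=13: fresh scan; Z[13]=0
i=14: fresh scan; Z[14]=4 grow→box=[14,18)
i=15: min(r-i=3, Z[1]=0)=0; Z[15]=0
i=16: min(r-i=2, Z[2]=1)=1; Z[16]=1
i=17: min(r-i=1, Z[3]=0)=0; Z[17]=0
i=18: fresh scan; Z[18]=0
i=19: fresh scan; Z[19]=0
i=20: fresh scan; Z[20]=0
i=21: fresh scan; Z[21]=0

[22, 0, 1, 0, 4, 0, 1, 0, 0, 4, 0, 1, 0, 0, 4, 0, 1, 0, 0, 0, 0, 0]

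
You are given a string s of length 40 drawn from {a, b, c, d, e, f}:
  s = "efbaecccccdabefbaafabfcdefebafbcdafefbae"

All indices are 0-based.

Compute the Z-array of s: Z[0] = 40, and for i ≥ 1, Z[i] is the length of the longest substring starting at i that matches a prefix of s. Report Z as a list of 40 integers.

Z[0]=40
i=1: i≥r, start 0; Z[1]=0
i=2: i≥r, start 0; Z[2]=0
i=3: i≥r, start 0; Z[3]=0
i=4: i≥r, start 0; Z[4]=1 grow→box=[4,5)
i=5: i≥r, start 0; Z[5]=0
i=6: i≥r, start 0; Z[6]=0
i=7: i≥r, start 0; Z[7]=0
i=8: i≥r, start 0; Z[8]=0
i=9: i≥r, start 0; Z[9]=0
i=10: i≥r, start 0; Z[10]=0
i=11: i≥r, start 0; Z[11]=0
i=12: i≥r, start 0; Z[12]=0
i=13: i≥r, start 0; Z[13]=4 grow→box=[13,17)
i=14: min(r-i=3, Z[1]=0)=0; Z[14]=0
i=15: min(r-i=2, Z[2]=0)=0; Z[15]=0
i=16: min(r-i=1, Z[3]=0)=0; Z[16]=0
i=17: i≥r, start 0; Z[17]=0
i=18: i≥r, start 0; Z[18]=0
i=19: i≥r, start 0; Z[19]=0
i=20: i≥r, start 0; Z[20]=0
i=21: i≥r, start 0; Z[21]=0
i=22: i≥r, start 0; Z[22]=0
i=23: i≥r, start 0; Z[23]=0
i=24: i≥r, start 0; Z[24]=2 grow→box=[24,26)
i=25: min(r-i=1, Z[1]=0)=0; Z[25]=0
i=26: i≥r, start 0; Z[26]=1 grow→box=[26,27)
i=27: i≥r, start 0; Z[27]=0
i=28: i≥r, start 0; Z[28]=0
i=29: i≥r, start 0; Z[29]=0
i=30: i≥r, start 0; Z[30]=0
i=31: i≥r, start 0; Z[31]=0
i=32: i≥r, start 0; Z[32]=0
i=33: i≥r, start 0; Z[33]=0
i=34: i≥r, start 0; Z[34]=0
i=35: i≥r, start 0; Z[35]=5 grow→box=[35,40)
i=36: min(r-i=4, Z[1]=0)=0; Z[36]=0
i=37: min(r-i=3, Z[2]=0)=0; Z[37]=0
i=38: min(r-i=2, Z[3]=0)=0; Z[38]=0
i=39: min(r-i=1, Z[4]=1)=1; Z[39]=1

[40, 0, 0, 0, 1, 0, 0, 0, 0, 0, 0, 0, 0, 4, 0, 0, 0, 0, 0, 0, 0, 0, 0, 0, 2, 0, 1, 0, 0, 0, 0, 0, 0, 0, 0, 5, 0, 0, 0, 1]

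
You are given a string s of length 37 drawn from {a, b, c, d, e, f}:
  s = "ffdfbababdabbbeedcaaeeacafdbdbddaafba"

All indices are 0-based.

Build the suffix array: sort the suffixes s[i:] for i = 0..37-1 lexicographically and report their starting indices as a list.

sorted suffixes:
  #0 SA[0]=36  'a'
  #1 SA[1]=18  'aaeeacafdbdbddaafba'
  #2 SA[2]=32  'aafba'
  #3 SA[3]=5  'ababdabbbeedcaaeeacafdbdbddaafba'
  #4 SA[4]=10  'abbbeedcaaeeacafdbdbddaafba'
  #5 SA[5]=7  'abdabbbeedcaaeeacafdbdbddaafba'
  #6 SA[6]=22  'acafdbdbddaafba'
  #7 SA[7]=19  'aeeacafdbdbddaafba'
  #8 SA[8]=33  'afba'
  #9 SA[9]=24  'afdbdbddaafba'
  #10 SA[10]=35  'ba'
  #11 SA[11]=4  'bababdabbbeedcaaeeacafdbdbddaafba'
  #12 SA[12]=6  'babdabbbeedcaaeeacafdbdbddaafba'
  #13 SA[13]=11  'bbbeedcaaeeacafdbdbddaafba'
  #14 SA[14]=12  'bbeedcaaeeacafdbdbddaafba'
  #15 SA[15]=8  'bdabbbeedcaaeeacafdbdbddaafba'
  #16 SA[16]=27  'bdbddaafba'
  #17 SA[17]=29  'bddaafba'
  #18 SA[18]=13  'beedcaaeeacafdbdbddaafba'
  #19 SA[19]=17  'caaeeacafdbdbddaafba'
  #20 SA[20]=23  'cafdbdbddaafba'
  #21 SA[21]=31  'daafba'
  #22 SA[22]=9  'dabbbeedcaaeeacafdbdbddaafba'
  #23 SA[23]=26  'dbdbddaafba'
  #24 SA[24]=28  'dbddaafba'
  #25 SA[25]=16  'dcaaeeacafdbdbddaafba'
  #26 SA[26]=30  'ddaafba'
  #27 SA[27]=2  'dfbababdabbbeedcaaeeacafdbdbddaafba'
  #28 SA[28]=21  'eacafdbdbddaafba'
  #29 SA[29]=15  'edcaaeeacafdbdbddaafba'
  #30 SA[30]=20  'eeacafdbdbddaafba'
  #31 SA[31]=14  'eedcaaeeacafdbdbddaafba'
  #32 SA[32]=34  'fba'
  #33 SA[33]=3  'fbababdabbbeedcaaeeacafdbdbddaafba'
  #34 SA[34]=25  'fdbdbddaafba'
  #35 SA[35]=1  'fdfbababdabbbeedcaaeeacafdbdbddaafba'
  #36 SA[36]=0  'ffdfbababdabbbeedcaaeeacafdbdbddaafba'

[36, 18, 32, 5, 10, 7, 22, 19, 33, 24, 35, 4, 6, 11, 12, 8, 27, 29, 13, 17, 23, 31, 9, 26, 28, 16, 30, 2, 21, 15, 20, 14, 34, 3, 25, 1, 0]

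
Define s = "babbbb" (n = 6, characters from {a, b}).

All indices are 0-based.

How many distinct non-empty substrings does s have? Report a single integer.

14

rank→(start, suffix):
  0 → (1, 'abbbb')
  1 → (5, 'b')
  2 → (0, 'babbbb')
  3 → (4, 'bb')
  4 → (3, 'bbb')
  5 → (2, 'bbbb')

SA = [1, 5, 0, 4, 3, 2]
rank  pair      lcp
   1  s[1:],s[5:]  0  ''
   2  s[5:],s[0:]  1  'b'
   3  s[0:],s[4:]  1  'b'
   4  s[4:],s[3:]  2  'bb'
   5  s[3:],s[2:]  3  'bbb'

n(n+1)/2 = 6·7/2 = 21
Σ LCP = 0 + 0 + 1 + 1 + 2 + 3 = 7
distinct = 21 − 7 = 14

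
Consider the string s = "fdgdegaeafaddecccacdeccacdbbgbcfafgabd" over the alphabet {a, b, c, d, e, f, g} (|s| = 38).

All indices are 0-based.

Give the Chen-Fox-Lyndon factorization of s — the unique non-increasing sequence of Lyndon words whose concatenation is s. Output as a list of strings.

emit factor 1: 'f' (i=0, period=1)
emit factor 2: 'dg' (i=1, period=2)
emit factor 3: 'deg' (i=3, period=3)
emit factor 4: 'aeaf' (i=6, period=4)
emit factor 5: 'addeccc' (i=10, period=7)
emit factor 6: 'acdecc' (i=17, period=6)
emit factor 7: 'acdbbgbcfafg' (i=23, period=12)
emit factor 8: 'abd' (i=35, period=3)

["f", "dg", "deg", "aeaf", "addeccc", "acdecc", "acdbbgbcfafg", "abd"]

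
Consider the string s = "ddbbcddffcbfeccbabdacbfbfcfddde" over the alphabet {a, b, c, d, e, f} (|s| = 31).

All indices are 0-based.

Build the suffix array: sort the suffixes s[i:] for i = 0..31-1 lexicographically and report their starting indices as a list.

[16, 19, 15, 2, 3, 17, 21, 23, 10, 14, 20, 9, 13, 4, 25, 18, 1, 0, 27, 28, 5, 29, 6, 30, 12, 22, 8, 24, 26, 11, 7]

rank | idx | suffix
   0 |  16 | abdacbfbfcfddde
   1 |  19 | acbfbfcfddde
   2 |  15 | babdacbfbfcfddde
   3 |   2 | bbcddffcbfeccbabdacbfbfcfddde
   4 |   3 | bcddffcbfeccbabdacbfbfcfddde
   5 |  17 | bdacbfbfcfddde
   6 |  21 | bfbfcfddde
   7 |  23 | bfcfddde
   8 |  10 | bfeccbabdacbfbfcfddde
   9 |  14 | cbabdacbfbfcfddde
  10 |  20 | cbfbfcfddde
  11 |   9 | cbfeccbabdacbfbfcfddde
  12 |  13 | ccbabdacbfbfcfddde
  13 |   4 | cddffcbfeccbabdacbfbfcfddde
  14 |  25 | cfddde
  15 |  18 | dacbfbfcfddde
  16 |   1 | dbbcddffcbfeccbabdacbfbfcfddde
  17 |   0 | ddbbcddffcbfeccbabdacbfbfcfddde
  18 |  27 | ddde
  19 |  28 | dde
  20 |   5 | ddffcbfeccbabdacbfbfcfddde
  21 |  29 | de
  22 |   6 | dffcbfeccbabdacbfbfcfddde
  23 |  30 | e
  24 |  12 | eccbabdacbfbfcfddde
  25 |  22 | fbfcfddde
  26 |   8 | fcbfeccbabdacbfbfcfddde
  27 |  24 | fcfddde
  28 |  26 | fddde
  29 |  11 | feccbabdacbfbfcfddde
  30 |   7 | ffcbfeccbabdacbfbfcfddde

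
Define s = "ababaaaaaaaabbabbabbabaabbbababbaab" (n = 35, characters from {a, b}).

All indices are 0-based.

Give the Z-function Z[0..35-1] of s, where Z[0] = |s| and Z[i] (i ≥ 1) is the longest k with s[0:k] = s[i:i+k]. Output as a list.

Z[0]=35
i=1: outside box; Z[1]=0
i=2: outside box; Z[2]=3 scan→box=[2,5)
i=3: min(r-i=2, Z[1]=0)=0; Z[3]=0
i=4: min(r-i=1, Z[2]=3)=1; Z[4]=1
i=5: outside box; Z[5]=1 scan→box=[5,6)
i=6: outside box; Z[6]=1 scan→box=[6,7)
i=7: outside box; Z[7]=1 scan→box=[7,8)
i=8: outside box; Z[8]=1 scan→box=[8,9)
i=9: outside box; Z[9]=1 scan→box=[9,10)
i=10: outside box; Z[10]=1 scan→box=[10,11)
i=11: outside box; Z[11]=2 scan→box=[11,13)
i=12: min(r-i=1, Z[1]=0)=0; Z[12]=0
i=13: outside box; Z[13]=0
i=14: outside box; Z[14]=2 scan→box=[14,16)
i=15: min(r-i=1, Z[1]=0)=0; Z[15]=0
i=16: outside box; Z[16]=0
i=17: outside box; Z[17]=2 scan→box=[17,19)
i=18: min(r-i=1, Z[1]=0)=0; Z[18]=0
i=19: outside box; Z[19]=0
i=20: outside box; Z[20]=3 scan→box=[20,23)
i=21: min(r-i=2, Z[1]=0)=0; Z[21]=0
i=22: min(r-i=1, Z[2]=3)=1; Z[22]=1
i=23: outside box; Z[23]=2 scan→box=[23,25)
i=24: min(r-i=1, Z[1]=0)=0; Z[24]=0
i=25: outside box; Z[25]=0
i=26: outside box; Z[26]=0
i=27: outside box; Z[27]=4 scan→box=[27,31)
i=28: min(r-i=3, Z[1]=0)=0; Z[28]=0
i=29: min(r-i=2, Z[2]=3)=2; Z[29]=2
i=30: min(r-i=1, Z[3]=0)=0; Z[30]=0
i=31: outside box; Z[31]=0
i=32: outside box; Z[32]=1 scan→box=[32,33)
i=33: outside box; Z[33]=2 scan→box=[33,35)
i=34: min(r-i=1, Z[1]=0)=0; Z[34]=0

[35, 0, 3, 0, 1, 1, 1, 1, 1, 1, 1, 2, 0, 0, 2, 0, 0, 2, 0, 0, 3, 0, 1, 2, 0, 0, 0, 4, 0, 2, 0, 0, 1, 2, 0]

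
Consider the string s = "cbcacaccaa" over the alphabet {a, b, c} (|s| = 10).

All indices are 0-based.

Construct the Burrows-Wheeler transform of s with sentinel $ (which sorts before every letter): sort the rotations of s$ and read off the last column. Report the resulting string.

aacccccba$a

rank  rotation     last
    0  $cbcacaccaa  a
    1  a$cbcacacca  a
    2  aa$cbcacacc  c
    3  acaccaa$cbc  c
    4  accaa$cbcac  c
    5  bcacaccaa$c  c
    6  caa$cbcacac  c
    7  cacaccaa$cb  b
    8  caccaa$cbca  a
    9  cbcacaccaa$  $
   10  ccaa$cbcaca  a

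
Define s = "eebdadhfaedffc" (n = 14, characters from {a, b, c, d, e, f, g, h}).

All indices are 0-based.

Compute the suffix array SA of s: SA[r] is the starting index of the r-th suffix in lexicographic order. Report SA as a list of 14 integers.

sorted suffixes:
  #0 SA[0]=4  'adhfaedffc'
  #1 SA[1]=8  'aedffc'
  #2 SA[2]=2  'bdadhfaedffc'
  #3 SA[3]=13  'c'
  #4 SA[4]=3  'dadhfaedffc'
  #5 SA[5]=10  'dffc'
  #6 SA[6]=5  'dhfaedffc'
  #7 SA[7]=1  'ebdadhfaedffc'
  #8 SA[8]=9  'edffc'
  #9 SA[9]=0  'eebdadhfaedffc'
  #10 SA[10]=7  'faedffc'
  #11 SA[11]=12  'fc'
  #12 SA[12]=11  'ffc'
  #13 SA[13]=6  'hfaedffc'

[4, 8, 2, 13, 3, 10, 5, 1, 9, 0, 7, 12, 11, 6]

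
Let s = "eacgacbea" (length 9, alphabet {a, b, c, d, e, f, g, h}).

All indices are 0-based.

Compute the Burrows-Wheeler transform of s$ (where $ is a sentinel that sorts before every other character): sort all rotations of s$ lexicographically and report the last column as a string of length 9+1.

rank  rotation    last
    0  $eacgacbea  a
    1  a$eacgacbe  e
    2  acbea$eacg  g
    3  acgacbea$e  e
    4  bea$eacgac  c
    5  cbea$eacga  a
    6  cgacbea$ea  a
    7  ea$eacgacb  b
    8  eacgacbea$  $
    9  gacbea$eac  c

aegecaab$c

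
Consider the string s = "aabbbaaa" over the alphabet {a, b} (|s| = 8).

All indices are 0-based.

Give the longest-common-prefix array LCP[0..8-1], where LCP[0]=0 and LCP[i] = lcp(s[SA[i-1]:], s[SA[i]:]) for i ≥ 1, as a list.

rank | idx | suffix
   0 |   7 | a
   1 |   6 | aa
   2 |   5 | aaa
   3 |   0 | aabbbaaa
   4 |   1 | abbbaaa
   5 |   4 | baaa
   6 |   3 | bbaaa
   7 |   2 | bbbaaa

SA = [7, 6, 5, 0, 1, 4, 3, 2]
i: (SA[i-1],SA[i]) lcp shared
  1: (7,6) 1 'a'
  2: (6,5) 2 'aa'
  3: (5,0) 2 'aa'
  4: (0,1) 1 'a'
  5: (1,4) 0 ''
  6: (4,3) 1 'b'
  7: (3,2) 2 'bb'

[0, 1, 2, 2, 1, 0, 1, 2]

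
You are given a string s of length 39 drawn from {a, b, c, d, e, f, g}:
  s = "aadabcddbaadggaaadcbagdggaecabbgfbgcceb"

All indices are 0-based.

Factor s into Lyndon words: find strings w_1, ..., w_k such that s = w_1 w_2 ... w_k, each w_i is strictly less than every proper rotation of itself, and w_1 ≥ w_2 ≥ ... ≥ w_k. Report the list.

emit factor 1: 'aadabcddbaadgg' (i=0, period=14)
emit factor 2: 'aaadcbagdggaecabbgfbgcceb' (i=14, period=25)

["aadabcddbaadgg", "aaadcbagdggaecabbgfbgcceb"]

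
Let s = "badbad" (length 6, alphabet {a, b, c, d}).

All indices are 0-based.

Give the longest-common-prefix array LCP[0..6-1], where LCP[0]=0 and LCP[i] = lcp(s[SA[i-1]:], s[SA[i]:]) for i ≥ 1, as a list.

rank | idx | suffix
   0 |   4 | ad
   1 |   1 | adbad
   2 |   3 | bad
   3 |   0 | badbad
   4 |   5 | d
   5 |   2 | dbad

SA = [4, 1, 3, 0, 5, 2]
rank  pair      lcp
   1  s[4:],s[1:]  2  'ad'
   2  s[1:],s[3:]  0  ''
   3  s[3:],s[0:]  3  'bad'
   4  s[0:],s[5:]  0  ''
   5  s[5:],s[2:]  1  'd'

[0, 2, 0, 3, 0, 1]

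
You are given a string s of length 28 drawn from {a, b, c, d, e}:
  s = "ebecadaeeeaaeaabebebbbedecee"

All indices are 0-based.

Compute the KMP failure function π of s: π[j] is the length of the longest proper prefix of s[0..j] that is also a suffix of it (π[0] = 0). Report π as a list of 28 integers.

[0, 0, 1, 0, 0, 0, 0, 1, 1, 1, 0, 0, 1, 0, 0, 0, 1, 2, 3, 2, 0, 0, 1, 0, 1, 0, 1, 1]

π[0] = 0
j=1 s[j]='b': π[1]=0 (border '')
j=2 s[j]='e': π[2]=1 (border 'e')
j=3 s[j]='c': k: 1→0; π[3]=0 (border '')
j=4 s[j]='a': π[4]=0 (border '')
j=5 s[j]='d': π[5]=0 (border '')
j=6 s[j]='a': π[6]=0 (border '')
j=7 s[j]='e': π[7]=1 (border 'e')
j=8 s[j]='e': k: 1→0; π[8]=1 (border 'e')
j=9 s[j]='e': k: 1→0; π[9]=1 (border 'e')
j=10 s[j]='a': k: 1→0; π[10]=0 (border '')
j=11 s[j]='a': π[11]=0 (border '')
j=12 s[j]='e': π[12]=1 (border 'e')
j=13 s[j]='a': k: 1→0; π[13]=0 (border '')
j=14 s[j]='a': π[14]=0 (border '')
j=15 s[j]='b': π[15]=0 (border '')
j=16 s[j]='e': π[16]=1 (border 'e')
j=17 s[j]='b': π[17]=2 (border 'eb')
j=18 s[j]='e': π[18]=3 (border 'ebe')
j=19 s[j]='b': k: 3→1; π[19]=2 (border 'eb')
j=20 s[j]='b': k: 2→0; π[20]=0 (border '')
j=21 s[j]='b': π[21]=0 (border '')
j=22 s[j]='e': π[22]=1 (border 'e')
j=23 s[j]='d': k: 1→0; π[23]=0 (border '')
j=24 s[j]='e': π[24]=1 (border 'e')
j=25 s[j]='c': k: 1→0; π[25]=0 (border '')
j=26 s[j]='e': π[26]=1 (border 'e')
j=27 s[j]='e': k: 1→0; π[27]=1 (border 'e')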